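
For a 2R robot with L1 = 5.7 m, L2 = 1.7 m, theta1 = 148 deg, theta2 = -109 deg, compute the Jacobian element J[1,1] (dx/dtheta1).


J[1,1] = -L1*sin(t1) - L2*sin(t1+t2)
= -5.7*sin(148) - 1.7*sin(39)
= -4.0904


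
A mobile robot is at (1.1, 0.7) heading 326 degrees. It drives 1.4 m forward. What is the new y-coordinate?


y_new = y0 + d*sin(theta)
= 0.7 + 1.4*sin(326)
= 0.7 + -0.7829
= -0.0829


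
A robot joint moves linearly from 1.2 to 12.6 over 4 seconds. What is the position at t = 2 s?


s = t/T = 2/4 = 0.5
p(t) = p0 + (pf-p0)*s
= 1.2 + (12.6 - 1.2) * 0.5
= 6.9


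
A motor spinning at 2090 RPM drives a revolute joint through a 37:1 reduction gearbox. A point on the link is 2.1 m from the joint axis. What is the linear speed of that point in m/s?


omega_motor = 2090 * 2*pi/60 = 218.8643 rad/s
omega_joint = omega_motor / 37 = 5.9153 rad/s
v = omega_joint * r = 5.9153 * 2.1
= 12.422 m/s


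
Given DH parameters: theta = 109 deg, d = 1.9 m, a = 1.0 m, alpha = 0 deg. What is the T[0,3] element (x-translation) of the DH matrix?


T[0,3] = a * cos(theta)
= 1.0 * cos(109 deg)
= 1.0 * -0.3256
= -0.3256


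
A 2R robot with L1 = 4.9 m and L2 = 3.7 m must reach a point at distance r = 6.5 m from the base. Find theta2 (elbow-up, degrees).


cos(theta2) = (r^2 - L1^2 - L2^2) / (2*L1*L2)
cos(theta2) = (42.25 - 24.01 - 13.69) / 36.26
cos(theta2) = 0.125483
theta2 = 82.7914 degrees


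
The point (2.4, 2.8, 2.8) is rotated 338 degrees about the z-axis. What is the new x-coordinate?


Rotation about z-axis: x' = x*cos(theta) - y*sin(theta)
= 2.4 * 0.9272 - 2.8 * -0.3746
= 3.2741


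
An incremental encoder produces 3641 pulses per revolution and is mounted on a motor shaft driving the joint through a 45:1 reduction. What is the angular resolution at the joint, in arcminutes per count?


counts per rev = 3641
effective counts at joint = 3641 * 45 = 163845
resolution = 360*60 / 163845
= 0.1318 arcmin/count


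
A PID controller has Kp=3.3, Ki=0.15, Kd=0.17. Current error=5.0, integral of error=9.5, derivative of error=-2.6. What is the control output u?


u = Kp*e + Ki*int(e) + Kd*de/dt
= 3.3*5.0 + 0.15*9.5 + 0.17*(-2.6)
= 16.5 + 1.425 + -0.442
= 17.483


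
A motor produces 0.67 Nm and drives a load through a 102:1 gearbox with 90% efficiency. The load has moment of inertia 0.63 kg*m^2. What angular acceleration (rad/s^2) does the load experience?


tau_out = tau_motor * N * eta
= 0.67 * 102 * 0.9 = 61.506 Nm
alpha = tau_out / I = 61.506 / 0.63
= 97.6286 rad/s^2


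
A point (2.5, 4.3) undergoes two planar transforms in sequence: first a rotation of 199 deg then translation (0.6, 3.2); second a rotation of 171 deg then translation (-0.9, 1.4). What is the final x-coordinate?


After transform 1:
x1 = cos(199)*2.5 - sin(199)*4.3 + 0.6 = -0.3639
y1 = sin(199)*2.5 + cos(199)*4.3 + 3.2 = -1.6797
After transform 2:
x2 = cos(171)*-0.3639 - sin(171)*-1.6797 + -0.9
= -0.2779


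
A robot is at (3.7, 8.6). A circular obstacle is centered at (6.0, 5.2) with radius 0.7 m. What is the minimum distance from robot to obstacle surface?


center_dist = sqrt((3.7-6.0)^2 + (8.6-5.2)^2)
= sqrt(5.29 + 11.56)
= 4.1049
min_dist = center_dist - radius = 4.1049 - 0.7 = 3.4049 m


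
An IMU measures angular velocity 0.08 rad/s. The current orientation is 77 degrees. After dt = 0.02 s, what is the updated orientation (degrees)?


delta_theta = w * dt = 0.08 * 0.02 = 0.0016 rad
= 0.0917 deg
theta_new = 77 + 0.0917 = 77.0917 deg


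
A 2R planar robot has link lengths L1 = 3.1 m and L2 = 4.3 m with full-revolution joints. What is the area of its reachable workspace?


r_max = L1 + L2 = 7.4 m
r_min = |L1 - L2| = 1.2 m
Area = pi*(r_max^2 - r_min^2)
= pi*(54.76 - 1.44)
= pi * 53.32
= 167.5097 m^2


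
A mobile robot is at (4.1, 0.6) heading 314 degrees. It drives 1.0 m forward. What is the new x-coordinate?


x_new = x0 + d*cos(theta)
= 4.1 + 1.0*cos(314)
= 4.1 + 0.6947
= 4.7947


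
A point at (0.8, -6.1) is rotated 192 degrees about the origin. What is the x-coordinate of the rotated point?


x' = x*cos(theta) - y*sin(theta)
cos(192 deg) = -0.9781, sin(192 deg) = -0.2079
x' = 0.8 * -0.9781 - -6.1 * -0.2079
= -0.7825 - 1.2683
= -2.0508


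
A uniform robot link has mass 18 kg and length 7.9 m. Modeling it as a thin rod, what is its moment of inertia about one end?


I = (1/3) * m * L^2
= (1/3) * 18 * 7.9^2
= 0.333333 * 18 * 62.41
= 374.46 kg*m^2


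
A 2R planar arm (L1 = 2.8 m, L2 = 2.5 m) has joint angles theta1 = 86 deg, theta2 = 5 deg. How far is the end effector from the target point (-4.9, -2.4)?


End effector via forward kinematics:
x = L1*cos(t1) + L2*cos(t1+t2) = 0.1517
y = L1*sin(t1) + L2*sin(t1+t2) = 5.2928
Distance to target:
d = sqrt((-4.9 - 0.1517)^2 + (-2.4 - 5.2928)^2)
= sqrt(25.5195 + 59.1791)
= 9.2032 m


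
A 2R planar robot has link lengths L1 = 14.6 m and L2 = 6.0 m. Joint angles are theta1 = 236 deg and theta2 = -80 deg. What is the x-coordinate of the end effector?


Convert angles to radians: theta1 = 4.119, theta2 = -1.3963
x = L1*cos(theta1) + L2*cos(theta1+theta2)
x = -8.1642 + -5.4813
x = -13.6455


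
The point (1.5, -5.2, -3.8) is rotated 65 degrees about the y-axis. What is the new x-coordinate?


Rotation about y-axis: x' = x*cos(theta) + z*sin(theta)
= 1.5 * 0.4226 + -3.8 * 0.9063
= -2.81


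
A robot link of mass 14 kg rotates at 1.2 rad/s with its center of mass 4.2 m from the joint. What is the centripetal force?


F = m * omega^2 * r
= 14 * 1.2^2 * 4.2
= 14 * 1.44 * 4.2
= 84.672 N


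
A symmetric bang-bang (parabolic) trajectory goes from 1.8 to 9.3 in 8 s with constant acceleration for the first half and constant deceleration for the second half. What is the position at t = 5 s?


Symmetric rest-to-rest: each phase covers (pf-p0)/2 in time T/2. 0.5*a*(T/2)^2 = (pf-p0)/2 => a = 4*(pf-p0)/T^2
a = 4*(9.3-1.8)/8^2 = 0.4688
t = 5 is in the deceleration phase (t > T/2).
p = pf - 0.5*a*(T-t)^2 = 9.3 - 0.5*0.4688*3^2
= 7.1906


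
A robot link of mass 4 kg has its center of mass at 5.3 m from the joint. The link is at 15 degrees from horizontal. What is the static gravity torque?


tau = m*g*L*cos(angle)
= 4 * 9.81 * 5.3 * cos(15 deg)
= 4 * 9.81 * 5.3 * 0.9659
= 200.8855 Nm


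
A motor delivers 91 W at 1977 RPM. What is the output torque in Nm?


omega = 1977 * 2*pi/60 = 207.031 rad/s
tau = P / omega = 91 / 207.031
= 0.4395 Nm


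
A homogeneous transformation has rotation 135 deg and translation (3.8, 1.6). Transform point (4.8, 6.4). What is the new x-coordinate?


x' = cos(theta)*px - sin(theta)*py + tx
= -0.7071*4.8 - 0.7071*6.4 + 3.8
= -4.1196


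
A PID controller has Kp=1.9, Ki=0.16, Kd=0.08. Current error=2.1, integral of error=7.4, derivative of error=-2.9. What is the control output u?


u = Kp*e + Ki*int(e) + Kd*de/dt
= 1.9*2.1 + 0.16*7.4 + 0.08*(-2.9)
= 3.99 + 1.184 + -0.232
= 4.942


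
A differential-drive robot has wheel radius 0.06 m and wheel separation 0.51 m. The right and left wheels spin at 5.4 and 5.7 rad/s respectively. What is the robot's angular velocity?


vR = r*wR = 0.06*5.4 = 0.324 m/s
vL = r*wL = 0.06*5.7 = 0.342 m/s
v = (vR+vL)/2 = 0.333 m/s
omega = (vR-vL)/L = -0.0353 rad/s
angular velocity = -0.0353 rad/s


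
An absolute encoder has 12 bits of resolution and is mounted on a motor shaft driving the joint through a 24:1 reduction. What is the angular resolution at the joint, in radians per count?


counts = 2^12 = 4096
effective counts at joint = 4096 * 24 = 98304
resolution = 2*pi / 98304
= 6.3916e-05 rad/count


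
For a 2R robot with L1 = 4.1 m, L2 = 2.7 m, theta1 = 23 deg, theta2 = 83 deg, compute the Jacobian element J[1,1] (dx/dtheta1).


J[1,1] = -L1*sin(t1) - L2*sin(t1+t2)
= -4.1*sin(23) - 2.7*sin(106)
= -4.1974


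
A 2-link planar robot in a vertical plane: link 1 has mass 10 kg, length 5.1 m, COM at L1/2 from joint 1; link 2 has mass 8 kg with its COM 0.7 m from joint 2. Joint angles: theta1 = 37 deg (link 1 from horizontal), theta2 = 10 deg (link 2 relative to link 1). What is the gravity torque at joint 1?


Horizontal distance from joint 1 to link-1 COM:
  x_c1 = (L1/2)*cos(t1) = 2.55 * 0.7986 = 2.0365 m
Horizontal distance from joint 1 to link-2 COM:
  x_c2 = L1*cos(t1) + Lc2*cos(t1+t2)
       = 5.1*0.7986 + 0.7*0.682 = 4.5504 m
tau1 = m1*g*x_c1 + m2*g*x_c2
     = 10*9.81*2.0365 + 8*9.81*4.5504
     = 199.7827 + 357.1185
     = 556.9012 Nm


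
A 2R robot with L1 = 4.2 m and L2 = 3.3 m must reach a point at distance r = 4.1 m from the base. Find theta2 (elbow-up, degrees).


cos(theta2) = (r^2 - L1^2 - L2^2) / (2*L1*L2)
cos(theta2) = (16.81 - 17.64 - 10.89) / 27.72
cos(theta2) = -0.422799
theta2 = 115.0115 degrees


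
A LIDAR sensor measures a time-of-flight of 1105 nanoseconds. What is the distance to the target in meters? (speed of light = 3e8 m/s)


tof = 1105 ns = 1.105e-06 s
dist = c * tof / 2
= 3e8 * 1.105e-06 / 2
= 165.75 m


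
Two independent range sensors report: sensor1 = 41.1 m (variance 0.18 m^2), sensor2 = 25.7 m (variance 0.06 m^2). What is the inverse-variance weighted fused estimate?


w1 = (1/var1) / (1/var1 + 1/var2)
   = 5.5556 / (5.5556 + 16.6667) = 0.25
w2 = 1 - w1 = 0.75
fused = w1*s1 + w2*s2 = 10.275 + 19.275
= 29.55 m


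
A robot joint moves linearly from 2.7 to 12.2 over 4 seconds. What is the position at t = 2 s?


s = t/T = 2/4 = 0.5
p(t) = p0 + (pf-p0)*s
= 2.7 + (12.2 - 2.7) * 0.5
= 7.45


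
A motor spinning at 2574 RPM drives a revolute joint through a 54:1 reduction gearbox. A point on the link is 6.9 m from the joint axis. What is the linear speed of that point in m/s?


omega_motor = 2574 * 2*pi/60 = 269.5486 rad/s
omega_joint = omega_motor / 54 = 4.9916 rad/s
v = omega_joint * r = 4.9916 * 6.9
= 34.4423 m/s


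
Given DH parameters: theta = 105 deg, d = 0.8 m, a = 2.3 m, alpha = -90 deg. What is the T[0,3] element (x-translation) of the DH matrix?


T[0,3] = a * cos(theta)
= 2.3 * cos(105 deg)
= 2.3 * -0.2588
= -0.5953


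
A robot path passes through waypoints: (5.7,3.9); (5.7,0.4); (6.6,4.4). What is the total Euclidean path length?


Segment lengths:
  seg1 = sqrt((0.0)^2 + (-3.5)^2) = 3.5
  seg2 = sqrt((0.9)^2 + (4.0)^2) = 4.1
Total = 7.6


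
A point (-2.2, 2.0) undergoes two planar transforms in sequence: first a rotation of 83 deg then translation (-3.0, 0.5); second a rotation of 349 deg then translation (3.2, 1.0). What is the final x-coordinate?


After transform 1:
x1 = cos(83)*-2.2 - sin(83)*2.0 + -3.0 = -5.2532
y1 = sin(83)*-2.2 + cos(83)*2.0 + 0.5 = -1.4399
After transform 2:
x2 = cos(349)*-5.2532 - sin(349)*-1.4399 + 3.2
= -2.2314


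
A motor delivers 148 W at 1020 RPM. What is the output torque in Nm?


omega = 1020 * 2*pi/60 = 106.8142 rad/s
tau = P / omega = 148 / 106.8142
= 1.3856 Nm


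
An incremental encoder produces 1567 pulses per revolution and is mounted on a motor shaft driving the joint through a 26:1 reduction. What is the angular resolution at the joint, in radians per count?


counts per rev = 1567
effective counts at joint = 1567 * 26 = 40742
resolution = 2*pi / 40742
= 1.5422e-04 rad/count


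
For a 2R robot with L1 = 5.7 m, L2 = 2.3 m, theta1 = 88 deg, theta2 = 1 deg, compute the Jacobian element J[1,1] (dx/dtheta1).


J[1,1] = -L1*sin(t1) - L2*sin(t1+t2)
= -5.7*sin(88) - 2.3*sin(89)
= -7.9962


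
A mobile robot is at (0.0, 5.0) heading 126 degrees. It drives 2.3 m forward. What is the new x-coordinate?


x_new = x0 + d*cos(theta)
= 0.0 + 2.3*cos(126)
= 0.0 + -1.3519
= -1.3519


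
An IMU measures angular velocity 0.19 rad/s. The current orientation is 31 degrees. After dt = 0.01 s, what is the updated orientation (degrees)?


delta_theta = w * dt = 0.19 * 0.01 = 0.0019 rad
= 0.1089 deg
theta_new = 31 + 0.1089 = 31.1089 deg


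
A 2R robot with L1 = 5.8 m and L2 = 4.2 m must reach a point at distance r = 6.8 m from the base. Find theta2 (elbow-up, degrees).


cos(theta2) = (r^2 - L1^2 - L2^2) / (2*L1*L2)
cos(theta2) = (46.24 - 33.64 - 17.64) / 48.72
cos(theta2) = -0.103448
theta2 = 95.9378 degrees


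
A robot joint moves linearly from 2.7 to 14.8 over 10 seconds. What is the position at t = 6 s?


s = t/T = 6/10 = 0.6
p(t) = p0 + (pf-p0)*s
= 2.7 + (14.8 - 2.7) * 0.6
= 9.96


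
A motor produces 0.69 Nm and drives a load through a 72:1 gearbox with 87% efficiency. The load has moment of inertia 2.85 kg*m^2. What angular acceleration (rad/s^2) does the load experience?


tau_out = tau_motor * N * eta
= 0.69 * 72 * 0.87 = 43.2216 Nm
alpha = tau_out / I = 43.2216 / 2.85
= 15.1655 rad/s^2


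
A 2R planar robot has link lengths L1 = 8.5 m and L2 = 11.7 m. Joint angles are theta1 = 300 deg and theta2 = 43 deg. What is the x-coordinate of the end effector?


Convert angles to radians: theta1 = 5.236, theta2 = 0.7505
x = L1*cos(theta1) + L2*cos(theta1+theta2)
x = 4.25 + 11.1888
x = 15.4388


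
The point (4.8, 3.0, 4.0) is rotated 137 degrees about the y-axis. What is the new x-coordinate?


Rotation about y-axis: x' = x*cos(theta) + z*sin(theta)
= 4.8 * -0.7314 + 4.0 * 0.682
= -0.7825


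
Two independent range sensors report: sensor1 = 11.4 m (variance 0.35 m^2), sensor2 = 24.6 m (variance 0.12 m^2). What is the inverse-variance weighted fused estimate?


w1 = (1/var1) / (1/var1 + 1/var2)
   = 2.8571 / (2.8571 + 8.3333) = 0.2553
w2 = 1 - w1 = 0.7447
fused = w1*s1 + w2*s2 = 2.9106 + 18.3191
= 21.2298 m


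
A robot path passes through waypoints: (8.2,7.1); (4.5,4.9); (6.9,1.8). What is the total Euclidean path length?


Segment lengths:
  seg1 = sqrt((-3.7)^2 + (-2.2)^2) = 4.3046
  seg2 = sqrt((2.4)^2 + (-3.1)^2) = 3.9205
Total = 8.2251


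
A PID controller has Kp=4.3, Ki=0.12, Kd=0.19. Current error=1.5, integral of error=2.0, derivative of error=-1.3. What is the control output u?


u = Kp*e + Ki*int(e) + Kd*de/dt
= 4.3*1.5 + 0.12*2.0 + 0.19*(-1.3)
= 6.45 + 0.24 + -0.247
= 6.443


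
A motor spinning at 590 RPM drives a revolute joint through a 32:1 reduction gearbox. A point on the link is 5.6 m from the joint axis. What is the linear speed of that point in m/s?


omega_motor = 590 * 2*pi/60 = 61.7847 rad/s
omega_joint = omega_motor / 32 = 1.9308 rad/s
v = omega_joint * r = 1.9308 * 5.6
= 10.8123 m/s


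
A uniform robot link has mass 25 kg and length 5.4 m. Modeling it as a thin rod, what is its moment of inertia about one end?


I = (1/3) * m * L^2
= (1/3) * 25 * 5.4^2
= 0.333333 * 25 * 29.16
= 243.0 kg*m^2


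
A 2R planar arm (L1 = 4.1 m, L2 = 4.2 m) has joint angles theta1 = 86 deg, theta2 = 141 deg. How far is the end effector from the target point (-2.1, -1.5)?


End effector via forward kinematics:
x = L1*cos(t1) + L2*cos(t1+t2) = -2.5784
y = L1*sin(t1) + L2*sin(t1+t2) = 1.0183
Distance to target:
d = sqrt((-2.1 - -2.5784)^2 + (-1.5 - 1.0183)^2)
= sqrt(0.2289 + 6.342)
= 2.5634 m


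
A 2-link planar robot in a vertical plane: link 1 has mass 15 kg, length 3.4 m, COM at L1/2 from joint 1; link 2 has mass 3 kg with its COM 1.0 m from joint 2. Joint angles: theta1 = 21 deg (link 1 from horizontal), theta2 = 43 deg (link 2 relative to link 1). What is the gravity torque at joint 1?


Horizontal distance from joint 1 to link-1 COM:
  x_c1 = (L1/2)*cos(t1) = 1.7 * 0.9336 = 1.5871 m
Horizontal distance from joint 1 to link-2 COM:
  x_c2 = L1*cos(t1) + Lc2*cos(t1+t2)
       = 3.4*0.9336 + 1.0*0.4384 = 3.6125 m
tau1 = m1*g*x_c1 + m2*g*x_c2
     = 15*9.81*1.5871 + 3*9.81*3.6125
     = 233.5398 + 106.3172
     = 339.857 Nm


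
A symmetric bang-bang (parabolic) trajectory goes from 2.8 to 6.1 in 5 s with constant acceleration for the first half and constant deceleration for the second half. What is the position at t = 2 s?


Symmetric rest-to-rest: each phase covers (pf-p0)/2 in time T/2. 0.5*a*(T/2)^2 = (pf-p0)/2 => a = 4*(pf-p0)/T^2
a = 4*(6.1-2.8)/5^2 = 0.528
t = 2 is in the acceleration phase (t <= T/2).
p = p0 + 0.5*a*t^2 = 2.8 + 0.5*0.528*2^2
= 3.856


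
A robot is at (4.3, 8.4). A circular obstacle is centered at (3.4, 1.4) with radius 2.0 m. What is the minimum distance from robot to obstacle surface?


center_dist = sqrt((4.3-3.4)^2 + (8.4-1.4)^2)
= sqrt(0.81 + 49.0)
= 7.0576
min_dist = center_dist - radius = 7.0576 - 2.0 = 5.0576 m


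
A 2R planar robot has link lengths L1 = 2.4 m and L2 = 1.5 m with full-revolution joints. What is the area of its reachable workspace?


r_max = L1 + L2 = 3.9 m
r_min = |L1 - L2| = 0.9 m
Area = pi*(r_max^2 - r_min^2)
= pi*(15.21 - 0.81)
= pi * 14.4
= 45.2389 m^2


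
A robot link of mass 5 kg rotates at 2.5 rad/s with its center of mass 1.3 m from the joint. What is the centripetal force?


F = m * omega^2 * r
= 5 * 2.5^2 * 1.3
= 5 * 6.25 * 1.3
= 40.625 N


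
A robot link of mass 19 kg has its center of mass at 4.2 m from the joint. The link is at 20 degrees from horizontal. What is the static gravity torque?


tau = m*g*L*cos(angle)
= 19 * 9.81 * 4.2 * cos(20 deg)
= 19 * 9.81 * 4.2 * 0.9397
= 735.6271 Nm


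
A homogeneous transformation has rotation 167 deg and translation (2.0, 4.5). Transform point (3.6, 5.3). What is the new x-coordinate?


x' = cos(theta)*px - sin(theta)*py + tx
= -0.9744*3.6 - 0.225*5.3 + 2.0
= -2.7


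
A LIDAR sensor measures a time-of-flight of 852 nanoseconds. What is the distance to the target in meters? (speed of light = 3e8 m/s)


tof = 852 ns = 8.52e-07 s
dist = c * tof / 2
= 3e8 * 8.52e-07 / 2
= 127.8 m


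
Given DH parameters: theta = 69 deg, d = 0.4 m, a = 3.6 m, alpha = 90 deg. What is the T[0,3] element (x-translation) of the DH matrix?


T[0,3] = a * cos(theta)
= 3.6 * cos(69 deg)
= 3.6 * 0.3584
= 1.2901


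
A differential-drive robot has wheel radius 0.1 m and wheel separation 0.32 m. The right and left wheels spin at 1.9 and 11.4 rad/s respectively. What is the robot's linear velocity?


vR = r*wR = 0.1*1.9 = 0.19 m/s
vL = r*wL = 0.1*11.4 = 1.14 m/s
v = (vR+vL)/2 = 0.665 m/s
omega = (vR-vL)/L = -2.9688 rad/s
linear velocity = 0.665 m/s


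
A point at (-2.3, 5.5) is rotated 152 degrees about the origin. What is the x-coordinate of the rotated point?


x' = x*cos(theta) - y*sin(theta)
cos(152 deg) = -0.8829, sin(152 deg) = 0.4695
x' = -2.3 * -0.8829 - 5.5 * 0.4695
= 2.0308 - 2.5821
= -0.5513


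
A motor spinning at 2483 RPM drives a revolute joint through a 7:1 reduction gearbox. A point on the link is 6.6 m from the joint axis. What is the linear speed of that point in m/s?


omega_motor = 2483 * 2*pi/60 = 260.0192 rad/s
omega_joint = omega_motor / 7 = 37.1456 rad/s
v = omega_joint * r = 37.1456 * 6.6
= 245.1609 m/s


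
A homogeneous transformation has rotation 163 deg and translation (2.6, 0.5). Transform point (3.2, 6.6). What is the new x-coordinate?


x' = cos(theta)*px - sin(theta)*py + tx
= -0.9563*3.2 - 0.2924*6.6 + 2.6
= -2.3898


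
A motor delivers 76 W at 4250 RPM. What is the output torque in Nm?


omega = 4250 * 2*pi/60 = 445.059 rad/s
tau = P / omega = 76 / 445.059
= 0.1708 Nm


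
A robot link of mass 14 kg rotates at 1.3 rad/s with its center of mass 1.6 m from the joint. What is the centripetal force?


F = m * omega^2 * r
= 14 * 1.3^2 * 1.6
= 14 * 1.69 * 1.6
= 37.856 N


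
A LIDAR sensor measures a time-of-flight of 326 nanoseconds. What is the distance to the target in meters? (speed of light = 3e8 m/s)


tof = 326 ns = 3.26e-07 s
dist = c * tof / 2
= 3e8 * 3.26e-07 / 2
= 48.9 m


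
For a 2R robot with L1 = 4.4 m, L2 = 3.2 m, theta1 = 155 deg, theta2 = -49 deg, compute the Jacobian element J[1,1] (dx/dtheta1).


J[1,1] = -L1*sin(t1) - L2*sin(t1+t2)
= -4.4*sin(155) - 3.2*sin(106)
= -4.9356


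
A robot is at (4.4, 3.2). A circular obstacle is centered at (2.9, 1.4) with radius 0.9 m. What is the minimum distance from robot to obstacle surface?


center_dist = sqrt((4.4-2.9)^2 + (3.2-1.4)^2)
= sqrt(2.25 + 3.24)
= 2.3431
min_dist = center_dist - radius = 2.3431 - 0.9 = 1.4431 m


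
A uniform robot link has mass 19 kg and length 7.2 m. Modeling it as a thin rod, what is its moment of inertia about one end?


I = (1/3) * m * L^2
= (1/3) * 19 * 7.2^2
= 0.333333 * 19 * 51.84
= 328.32 kg*m^2


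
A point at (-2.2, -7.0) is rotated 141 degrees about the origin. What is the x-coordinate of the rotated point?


x' = x*cos(theta) - y*sin(theta)
cos(141 deg) = -0.7771, sin(141 deg) = 0.6293
x' = -2.2 * -0.7771 - -7.0 * 0.6293
= 1.7097 - -4.4052
= 6.115


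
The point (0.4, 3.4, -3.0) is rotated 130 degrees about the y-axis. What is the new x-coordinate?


Rotation about y-axis: x' = x*cos(theta) + z*sin(theta)
= 0.4 * -0.6428 + -3.0 * 0.766
= -2.5552


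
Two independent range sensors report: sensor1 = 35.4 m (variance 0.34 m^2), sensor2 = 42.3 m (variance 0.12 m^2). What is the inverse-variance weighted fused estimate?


w1 = (1/var1) / (1/var1 + 1/var2)
   = 2.9412 / (2.9412 + 8.3333) = 0.2609
w2 = 1 - w1 = 0.7391
fused = w1*s1 + w2*s2 = 9.2348 + 31.2652
= 40.5 m


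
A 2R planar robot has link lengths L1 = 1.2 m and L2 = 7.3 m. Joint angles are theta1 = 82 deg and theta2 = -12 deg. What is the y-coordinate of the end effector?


Convert angles to radians: theta1 = 1.4312, theta2 = -0.2094
y = L1*sin(theta1) + L2*sin(theta1+theta2)
y = 1.1883 + 6.8598
y = 8.0481


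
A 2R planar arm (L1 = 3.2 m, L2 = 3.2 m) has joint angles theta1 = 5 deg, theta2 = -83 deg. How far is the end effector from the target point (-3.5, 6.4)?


End effector via forward kinematics:
x = L1*cos(t1) + L2*cos(t1+t2) = 3.8531
y = L1*sin(t1) + L2*sin(t1+t2) = -2.8512
Distance to target:
d = sqrt((-3.5 - 3.8531)^2 + (6.4 - -2.8512)^2)
= sqrt(54.0687 + 85.5842)
= 11.8175 m


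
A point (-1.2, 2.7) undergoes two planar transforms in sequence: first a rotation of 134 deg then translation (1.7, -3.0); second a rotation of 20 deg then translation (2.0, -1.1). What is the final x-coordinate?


After transform 1:
x1 = cos(134)*-1.2 - sin(134)*2.7 + 1.7 = 0.5914
y1 = sin(134)*-1.2 + cos(134)*2.7 + -3.0 = -5.7388
After transform 2:
x2 = cos(20)*0.5914 - sin(20)*-5.7388 + 2.0
= 4.5185


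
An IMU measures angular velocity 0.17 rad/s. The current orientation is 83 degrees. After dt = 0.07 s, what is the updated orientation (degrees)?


delta_theta = w * dt = 0.17 * 0.07 = 0.0119 rad
= 0.6818 deg
theta_new = 83 + 0.6818 = 83.6818 deg


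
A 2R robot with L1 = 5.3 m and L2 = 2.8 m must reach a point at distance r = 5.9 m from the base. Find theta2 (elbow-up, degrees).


cos(theta2) = (r^2 - L1^2 - L2^2) / (2*L1*L2)
cos(theta2) = (34.81 - 28.09 - 7.84) / 29.68
cos(theta2) = -0.037736
theta2 = 92.1626 degrees


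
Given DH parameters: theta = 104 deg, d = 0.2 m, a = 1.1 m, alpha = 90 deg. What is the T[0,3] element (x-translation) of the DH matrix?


T[0,3] = a * cos(theta)
= 1.1 * cos(104 deg)
= 1.1 * -0.2419
= -0.2661


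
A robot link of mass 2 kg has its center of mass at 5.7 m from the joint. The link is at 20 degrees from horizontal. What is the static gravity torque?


tau = m*g*L*cos(angle)
= 2 * 9.81 * 5.7 * cos(20 deg)
= 2 * 9.81 * 5.7 * 0.9397
= 105.0896 Nm


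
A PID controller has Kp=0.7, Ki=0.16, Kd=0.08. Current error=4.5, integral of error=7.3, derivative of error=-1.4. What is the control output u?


u = Kp*e + Ki*int(e) + Kd*de/dt
= 0.7*4.5 + 0.16*7.3 + 0.08*(-1.4)
= 3.15 + 1.168 + -0.112
= 4.206


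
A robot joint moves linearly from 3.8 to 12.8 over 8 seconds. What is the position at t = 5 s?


s = t/T = 5/8 = 0.625
p(t) = p0 + (pf-p0)*s
= 3.8 + (12.8 - 3.8) * 0.625
= 9.425


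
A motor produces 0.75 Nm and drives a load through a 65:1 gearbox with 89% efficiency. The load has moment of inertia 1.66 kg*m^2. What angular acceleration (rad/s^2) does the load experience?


tau_out = tau_motor * N * eta
= 0.75 * 65 * 0.89 = 43.3875 Nm
alpha = tau_out / I = 43.3875 / 1.66
= 26.137 rad/s^2


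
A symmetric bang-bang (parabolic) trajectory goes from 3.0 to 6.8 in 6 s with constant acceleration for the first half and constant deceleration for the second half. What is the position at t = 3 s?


Symmetric rest-to-rest: each phase covers (pf-p0)/2 in time T/2. 0.5*a*(T/2)^2 = (pf-p0)/2 => a = 4*(pf-p0)/T^2
a = 4*(6.8-3.0)/6^2 = 0.4222
t = 3 is in the acceleration phase (t <= T/2).
p = p0 + 0.5*a*t^2 = 3.0 + 0.5*0.4222*3^2
= 4.9


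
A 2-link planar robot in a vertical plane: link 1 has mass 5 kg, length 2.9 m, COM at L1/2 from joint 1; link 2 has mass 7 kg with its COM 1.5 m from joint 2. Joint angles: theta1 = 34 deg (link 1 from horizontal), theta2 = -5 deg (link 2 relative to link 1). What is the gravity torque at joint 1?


Horizontal distance from joint 1 to link-1 COM:
  x_c1 = (L1/2)*cos(t1) = 1.45 * 0.829 = 1.2021 m
Horizontal distance from joint 1 to link-2 COM:
  x_c2 = L1*cos(t1) + Lc2*cos(t1+t2)
       = 2.9*0.829 + 1.5*0.8746 = 3.7161 m
tau1 = m1*g*x_c1 + m2*g*x_c2
     = 5*9.81*1.2021 + 7*9.81*3.7161
     = 58.9632 + 255.1872
     = 314.1505 Nm


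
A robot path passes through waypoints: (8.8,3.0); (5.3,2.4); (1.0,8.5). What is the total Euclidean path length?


Segment lengths:
  seg1 = sqrt((-3.5)^2 + (-0.6)^2) = 3.5511
  seg2 = sqrt((-4.3)^2 + (6.1)^2) = 7.4632
Total = 11.0143


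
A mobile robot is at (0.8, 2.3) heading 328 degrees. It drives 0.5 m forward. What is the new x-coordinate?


x_new = x0 + d*cos(theta)
= 0.8 + 0.5*cos(328)
= 0.8 + 0.424
= 1.224


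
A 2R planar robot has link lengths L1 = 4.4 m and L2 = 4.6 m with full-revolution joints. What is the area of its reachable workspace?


r_max = L1 + L2 = 9.0 m
r_min = |L1 - L2| = 0.2 m
Area = pi*(r_max^2 - r_min^2)
= pi*(81.0 - 0.04)
= pi * 80.96
= 254.3433 m^2


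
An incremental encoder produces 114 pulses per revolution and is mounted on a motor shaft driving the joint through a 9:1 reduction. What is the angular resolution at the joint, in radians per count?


counts per rev = 114
effective counts at joint = 114 * 9 = 1026
resolution = 2*pi / 1026
= 0.0061 rad/count


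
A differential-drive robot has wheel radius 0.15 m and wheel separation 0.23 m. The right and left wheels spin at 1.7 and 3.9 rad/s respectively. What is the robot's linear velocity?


vR = r*wR = 0.15*1.7 = 0.255 m/s
vL = r*wL = 0.15*3.9 = 0.585 m/s
v = (vR+vL)/2 = 0.42 m/s
omega = (vR-vL)/L = -1.4348 rad/s
linear velocity = 0.42 m/s


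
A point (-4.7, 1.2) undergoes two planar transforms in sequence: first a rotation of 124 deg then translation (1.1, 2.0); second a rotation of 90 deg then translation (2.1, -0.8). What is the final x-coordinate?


After transform 1:
x1 = cos(124)*-4.7 - sin(124)*1.2 + 1.1 = 2.7334
y1 = sin(124)*-4.7 + cos(124)*1.2 + 2.0 = -2.5675
After transform 2:
x2 = cos(90)*2.7334 - sin(90)*-2.5675 + 2.1
= 4.6675


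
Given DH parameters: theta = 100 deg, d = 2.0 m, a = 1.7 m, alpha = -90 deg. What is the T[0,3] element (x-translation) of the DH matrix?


T[0,3] = a * cos(theta)
= 1.7 * cos(100 deg)
= 1.7 * -0.1736
= -0.2952


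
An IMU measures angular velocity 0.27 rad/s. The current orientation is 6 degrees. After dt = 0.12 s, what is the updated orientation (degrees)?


delta_theta = w * dt = 0.27 * 0.12 = 0.0324 rad
= 1.8564 deg
theta_new = 6 + 1.8564 = 7.8564 deg


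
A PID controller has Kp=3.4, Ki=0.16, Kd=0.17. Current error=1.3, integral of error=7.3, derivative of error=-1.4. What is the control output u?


u = Kp*e + Ki*int(e) + Kd*de/dt
= 3.4*1.3 + 0.16*7.3 + 0.17*(-1.4)
= 4.42 + 1.168 + -0.238
= 5.35


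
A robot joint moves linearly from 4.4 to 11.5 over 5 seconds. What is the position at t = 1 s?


s = t/T = 1/5 = 0.2
p(t) = p0 + (pf-p0)*s
= 4.4 + (11.5 - 4.4) * 0.2
= 5.82


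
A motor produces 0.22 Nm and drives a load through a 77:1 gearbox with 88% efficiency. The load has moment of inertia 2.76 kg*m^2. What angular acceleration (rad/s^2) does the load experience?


tau_out = tau_motor * N * eta
= 0.22 * 77 * 0.88 = 14.9072 Nm
alpha = tau_out / I = 14.9072 / 2.76
= 5.4012 rad/s^2


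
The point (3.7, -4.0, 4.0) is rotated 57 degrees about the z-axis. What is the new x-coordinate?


Rotation about z-axis: x' = x*cos(theta) - y*sin(theta)
= 3.7 * 0.5446 - -4.0 * 0.8387
= 5.3698


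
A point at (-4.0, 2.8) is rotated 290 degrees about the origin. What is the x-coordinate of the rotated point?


x' = x*cos(theta) - y*sin(theta)
cos(290 deg) = 0.342, sin(290 deg) = -0.9397
x' = -4.0 * 0.342 - 2.8 * -0.9397
= -1.3681 - -2.6311
= 1.2631


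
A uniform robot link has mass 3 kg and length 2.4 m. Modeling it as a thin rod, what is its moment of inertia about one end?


I = (1/3) * m * L^2
= (1/3) * 3 * 2.4^2
= 0.333333 * 3 * 5.76
= 5.76 kg*m^2


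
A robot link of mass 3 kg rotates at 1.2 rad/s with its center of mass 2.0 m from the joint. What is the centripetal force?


F = m * omega^2 * r
= 3 * 1.2^2 * 2.0
= 3 * 1.44 * 2.0
= 8.64 N


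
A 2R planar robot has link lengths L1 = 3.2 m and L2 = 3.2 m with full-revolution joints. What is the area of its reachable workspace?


r_max = L1 + L2 = 6.4 m
r_min = |L1 - L2| = 0.0 m
Area = pi*(r_max^2 - r_min^2)
= pi*(40.96 - 0.0)
= pi * 40.96
= 128.6796 m^2


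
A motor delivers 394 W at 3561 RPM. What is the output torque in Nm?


omega = 3561 * 2*pi/60 = 372.907 rad/s
tau = P / omega = 394 / 372.907
= 1.0566 Nm


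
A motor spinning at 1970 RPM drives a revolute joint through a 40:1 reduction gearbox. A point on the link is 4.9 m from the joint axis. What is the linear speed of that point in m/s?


omega_motor = 1970 * 2*pi/60 = 206.2979 rad/s
omega_joint = omega_motor / 40 = 5.1574 rad/s
v = omega_joint * r = 5.1574 * 4.9
= 25.2715 m/s


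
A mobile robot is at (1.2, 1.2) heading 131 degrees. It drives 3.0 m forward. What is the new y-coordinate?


y_new = y0 + d*sin(theta)
= 1.2 + 3.0*sin(131)
= 1.2 + 2.2641
= 3.4641


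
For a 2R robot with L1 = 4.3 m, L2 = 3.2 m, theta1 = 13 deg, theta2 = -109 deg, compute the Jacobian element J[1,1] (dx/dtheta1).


J[1,1] = -L1*sin(t1) - L2*sin(t1+t2)
= -4.3*sin(13) - 3.2*sin(-96)
= 2.2152


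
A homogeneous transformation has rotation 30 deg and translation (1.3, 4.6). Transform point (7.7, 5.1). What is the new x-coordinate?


x' = cos(theta)*px - sin(theta)*py + tx
= 0.866*7.7 - 0.5*5.1 + 1.3
= 5.4184


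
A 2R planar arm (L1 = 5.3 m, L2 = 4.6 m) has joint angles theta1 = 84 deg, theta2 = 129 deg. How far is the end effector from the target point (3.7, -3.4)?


End effector via forward kinematics:
x = L1*cos(t1) + L2*cos(t1+t2) = -3.3039
y = L1*sin(t1) + L2*sin(t1+t2) = 2.7656
Distance to target:
d = sqrt((3.7 - -3.3039)^2 + (-3.4 - 2.7656)^2)
= sqrt(49.0544 + 38.0149)
= 9.3311 m


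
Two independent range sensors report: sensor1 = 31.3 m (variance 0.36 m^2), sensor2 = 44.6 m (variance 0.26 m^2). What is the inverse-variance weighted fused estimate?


w1 = (1/var1) / (1/var1 + 1/var2)
   = 2.7778 / (2.7778 + 3.8462) = 0.4194
w2 = 1 - w1 = 0.5806
fused = w1*s1 + w2*s2 = 13.1258 + 25.8968
= 39.0226 m


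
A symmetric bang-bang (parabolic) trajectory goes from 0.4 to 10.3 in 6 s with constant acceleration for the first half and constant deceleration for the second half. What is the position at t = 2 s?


Symmetric rest-to-rest: each phase covers (pf-p0)/2 in time T/2. 0.5*a*(T/2)^2 = (pf-p0)/2 => a = 4*(pf-p0)/T^2
a = 4*(10.3-0.4)/6^2 = 1.1
t = 2 is in the acceleration phase (t <= T/2).
p = p0 + 0.5*a*t^2 = 0.4 + 0.5*1.1*2^2
= 2.6


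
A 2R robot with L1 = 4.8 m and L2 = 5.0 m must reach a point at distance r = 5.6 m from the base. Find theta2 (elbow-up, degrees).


cos(theta2) = (r^2 - L1^2 - L2^2) / (2*L1*L2)
cos(theta2) = (31.36 - 23.04 - 25.0) / 48.0
cos(theta2) = -0.3475
theta2 = 110.3345 degrees


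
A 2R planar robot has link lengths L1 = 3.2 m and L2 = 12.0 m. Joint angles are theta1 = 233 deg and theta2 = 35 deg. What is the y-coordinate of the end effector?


Convert angles to radians: theta1 = 4.0666, theta2 = 0.6109
y = L1*sin(theta1) + L2*sin(theta1+theta2)
y = -2.5556 + -11.9927
y = -14.5483


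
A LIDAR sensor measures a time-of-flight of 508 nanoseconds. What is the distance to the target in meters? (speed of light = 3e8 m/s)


tof = 508 ns = 5.08e-07 s
dist = c * tof / 2
= 3e8 * 5.08e-07 / 2
= 76.2 m


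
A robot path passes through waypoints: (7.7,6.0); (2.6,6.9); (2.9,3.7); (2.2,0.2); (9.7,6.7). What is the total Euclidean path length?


Segment lengths:
  seg1 = sqrt((-5.1)^2 + (0.9)^2) = 5.1788
  seg2 = sqrt((0.3)^2 + (-3.2)^2) = 3.214
  seg3 = sqrt((-0.7)^2 + (-3.5)^2) = 3.5693
  seg4 = sqrt((7.5)^2 + (6.5)^2) = 9.9247
Total = 21.8869


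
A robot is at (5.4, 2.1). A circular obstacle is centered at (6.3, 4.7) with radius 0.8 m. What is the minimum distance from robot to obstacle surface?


center_dist = sqrt((5.4-6.3)^2 + (2.1-4.7)^2)
= sqrt(0.81 + 6.76)
= 2.7514
min_dist = center_dist - radius = 2.7514 - 0.8 = 1.9514 m


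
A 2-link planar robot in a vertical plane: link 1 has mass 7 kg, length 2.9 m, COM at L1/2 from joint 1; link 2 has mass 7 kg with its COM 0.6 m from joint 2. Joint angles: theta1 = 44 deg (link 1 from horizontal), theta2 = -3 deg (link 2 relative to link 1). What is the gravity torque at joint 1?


Horizontal distance from joint 1 to link-1 COM:
  x_c1 = (L1/2)*cos(t1) = 1.45 * 0.7193 = 1.043 m
Horizontal distance from joint 1 to link-2 COM:
  x_c2 = L1*cos(t1) + Lc2*cos(t1+t2)
       = 2.9*0.7193 + 0.6*0.7547 = 2.5389 m
tau1 = m1*g*x_c1 + m2*g*x_c2
     = 7*9.81*1.043 + 7*9.81*2.5389
     = 71.6257 + 174.347
     = 245.9728 Nm


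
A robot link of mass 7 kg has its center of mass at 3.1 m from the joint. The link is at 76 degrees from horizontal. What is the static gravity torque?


tau = m*g*L*cos(angle)
= 7 * 9.81 * 3.1 * cos(76 deg)
= 7 * 9.81 * 3.1 * 0.2419
= 51.4996 Nm


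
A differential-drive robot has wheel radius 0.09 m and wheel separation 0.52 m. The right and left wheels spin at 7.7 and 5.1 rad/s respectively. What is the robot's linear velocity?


vR = r*wR = 0.09*7.7 = 0.693 m/s
vL = r*wL = 0.09*5.1 = 0.459 m/s
v = (vR+vL)/2 = 0.576 m/s
omega = (vR-vL)/L = 0.45 rad/s
linear velocity = 0.576 m/s


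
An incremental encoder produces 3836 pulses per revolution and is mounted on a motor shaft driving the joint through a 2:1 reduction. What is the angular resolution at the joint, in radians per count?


counts per rev = 3836
effective counts at joint = 3836 * 2 = 7672
resolution = 2*pi / 7672
= 8.1898e-04 rad/count


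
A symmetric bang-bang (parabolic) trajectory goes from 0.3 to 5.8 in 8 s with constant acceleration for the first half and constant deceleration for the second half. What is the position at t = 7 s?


Symmetric rest-to-rest: each phase covers (pf-p0)/2 in time T/2. 0.5*a*(T/2)^2 = (pf-p0)/2 => a = 4*(pf-p0)/T^2
a = 4*(5.8-0.3)/8^2 = 0.3438
t = 7 is in the deceleration phase (t > T/2).
p = pf - 0.5*a*(T-t)^2 = 5.8 - 0.5*0.3438*1^2
= 5.6281


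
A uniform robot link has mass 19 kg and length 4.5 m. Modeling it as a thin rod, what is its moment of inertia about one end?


I = (1/3) * m * L^2
= (1/3) * 19 * 4.5^2
= 0.333333 * 19 * 20.25
= 128.25 kg*m^2


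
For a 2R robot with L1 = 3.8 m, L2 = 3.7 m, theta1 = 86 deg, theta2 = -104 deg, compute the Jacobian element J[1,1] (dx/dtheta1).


J[1,1] = -L1*sin(t1) - L2*sin(t1+t2)
= -3.8*sin(86) - 3.7*sin(-18)
= -2.6474


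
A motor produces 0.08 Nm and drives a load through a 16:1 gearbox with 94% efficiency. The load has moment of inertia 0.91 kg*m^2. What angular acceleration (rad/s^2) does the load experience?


tau_out = tau_motor * N * eta
= 0.08 * 16 * 0.94 = 1.2032 Nm
alpha = tau_out / I = 1.2032 / 0.91
= 1.3222 rad/s^2


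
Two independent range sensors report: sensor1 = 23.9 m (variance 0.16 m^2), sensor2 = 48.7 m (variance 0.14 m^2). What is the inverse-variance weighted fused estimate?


w1 = (1/var1) / (1/var1 + 1/var2)
   = 6.25 / (6.25 + 7.1429) = 0.4667
w2 = 1 - w1 = 0.5333
fused = w1*s1 + w2*s2 = 11.1533 + 25.9733
= 37.1267 m


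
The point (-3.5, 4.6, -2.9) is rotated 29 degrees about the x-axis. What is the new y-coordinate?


Rotation about x-axis: y' = y*cos(theta) - z*sin(theta)
= 4.6 * 0.8746 - -2.9 * 0.4848
= 5.4292


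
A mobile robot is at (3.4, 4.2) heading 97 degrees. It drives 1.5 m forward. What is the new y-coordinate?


y_new = y0 + d*sin(theta)
= 4.2 + 1.5*sin(97)
= 4.2 + 1.4888
= 5.6888


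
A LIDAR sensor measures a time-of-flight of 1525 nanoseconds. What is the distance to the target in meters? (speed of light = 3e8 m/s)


tof = 1525 ns = 1.525e-06 s
dist = c * tof / 2
= 3e8 * 1.525e-06 / 2
= 228.75 m


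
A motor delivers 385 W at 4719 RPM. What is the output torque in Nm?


omega = 4719 * 2*pi/60 = 494.1725 rad/s
tau = P / omega = 385 / 494.1725
= 0.7791 Nm


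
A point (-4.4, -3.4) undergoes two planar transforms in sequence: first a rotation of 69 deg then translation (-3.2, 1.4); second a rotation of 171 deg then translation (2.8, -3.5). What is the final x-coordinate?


After transform 1:
x1 = cos(69)*-4.4 - sin(69)*-3.4 + -3.2 = -1.6026
y1 = sin(69)*-4.4 + cos(69)*-3.4 + 1.4 = -3.9262
After transform 2:
x2 = cos(171)*-1.6026 - sin(171)*-3.9262 + 2.8
= 4.9971


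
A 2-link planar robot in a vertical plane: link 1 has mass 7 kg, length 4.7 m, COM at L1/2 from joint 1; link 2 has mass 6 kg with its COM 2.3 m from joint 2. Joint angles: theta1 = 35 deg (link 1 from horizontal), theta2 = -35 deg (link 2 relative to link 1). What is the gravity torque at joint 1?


Horizontal distance from joint 1 to link-1 COM:
  x_c1 = (L1/2)*cos(t1) = 2.35 * 0.8192 = 1.925 m
Horizontal distance from joint 1 to link-2 COM:
  x_c2 = L1*cos(t1) + Lc2*cos(t1+t2)
       = 4.7*0.8192 + 2.3*1.0 = 6.15 m
tau1 = m1*g*x_c1 + m2*g*x_c2
     = 7*9.81*1.925 + 6*9.81*6.15
     = 132.1903 + 361.9899
     = 494.1801 Nm


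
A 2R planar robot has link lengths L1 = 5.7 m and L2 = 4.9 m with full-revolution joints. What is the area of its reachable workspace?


r_max = L1 + L2 = 10.6 m
r_min = |L1 - L2| = 0.8 m
Area = pi*(r_max^2 - r_min^2)
= pi*(112.36 - 0.64)
= pi * 111.72
= 350.9787 m^2


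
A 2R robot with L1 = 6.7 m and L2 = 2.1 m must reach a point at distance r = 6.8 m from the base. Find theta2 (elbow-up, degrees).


cos(theta2) = (r^2 - L1^2 - L2^2) / (2*L1*L2)
cos(theta2) = (46.24 - 44.89 - 4.41) / 28.14
cos(theta2) = -0.108742
theta2 = 96.2428 degrees


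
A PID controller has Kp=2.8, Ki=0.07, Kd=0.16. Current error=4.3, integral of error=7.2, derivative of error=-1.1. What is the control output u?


u = Kp*e + Ki*int(e) + Kd*de/dt
= 2.8*4.3 + 0.07*7.2 + 0.16*(-1.1)
= 12.04 + 0.504 + -0.176
= 12.368


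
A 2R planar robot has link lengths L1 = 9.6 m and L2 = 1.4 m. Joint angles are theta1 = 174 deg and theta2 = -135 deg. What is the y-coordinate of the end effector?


Convert angles to radians: theta1 = 3.0369, theta2 = -2.3562
y = L1*sin(theta1) + L2*sin(theta1+theta2)
y = 1.0035 + 0.881
y = 1.8845


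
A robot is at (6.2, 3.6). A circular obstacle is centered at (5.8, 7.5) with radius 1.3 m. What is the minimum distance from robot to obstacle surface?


center_dist = sqrt((6.2-5.8)^2 + (3.6-7.5)^2)
= sqrt(0.16 + 15.21)
= 3.9205
min_dist = center_dist - radius = 3.9205 - 1.3 = 2.6205 m


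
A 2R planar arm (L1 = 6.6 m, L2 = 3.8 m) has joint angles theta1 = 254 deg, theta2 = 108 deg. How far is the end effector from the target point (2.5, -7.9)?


End effector via forward kinematics:
x = L1*cos(t1) + L2*cos(t1+t2) = 1.9785
y = L1*sin(t1) + L2*sin(t1+t2) = -6.2117
Distance to target:
d = sqrt((2.5 - 1.9785)^2 + (-7.9 - -6.2117)^2)
= sqrt(0.272 + 2.8503)
= 1.767 m


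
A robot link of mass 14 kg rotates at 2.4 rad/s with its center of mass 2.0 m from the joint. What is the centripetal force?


F = m * omega^2 * r
= 14 * 2.4^2 * 2.0
= 14 * 5.76 * 2.0
= 161.28 N
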